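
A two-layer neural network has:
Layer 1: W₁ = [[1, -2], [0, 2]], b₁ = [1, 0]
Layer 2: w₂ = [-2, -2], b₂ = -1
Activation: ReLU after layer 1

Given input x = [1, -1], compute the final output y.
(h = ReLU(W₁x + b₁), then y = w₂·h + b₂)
y = -9

Layer 1 pre-activation: z₁ = [4, -2]
After ReLU: h = [4, 0]
Layer 2 output: y = -2×4 + -2×0 + -1 = -9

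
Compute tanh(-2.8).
-0.9926

tanh(-2.8) = (e^(-2.8) - e^(2.8))/(e^(-2.8) + e^(2.8)) = -0.9926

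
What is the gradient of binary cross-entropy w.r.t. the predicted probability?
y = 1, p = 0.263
∂L/∂p = -3.802

∂L/∂p = -y/p + (1-y)/(1-p) = -1/0.263 + 0 = -3.802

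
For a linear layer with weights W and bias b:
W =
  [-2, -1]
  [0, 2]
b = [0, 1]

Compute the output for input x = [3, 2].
y = [-8, 5]

Wx = [-2×3 + -1×2, 0×3 + 2×2]
   = [-8, 4]
y = Wx + b = [-8 + 0, 4 + 1] = [-8, 5]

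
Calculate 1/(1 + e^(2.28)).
0.09279

sigmoid(-2.28) = 1/(1 + e^(2.28)) = 1/(1 + 9.777) = 0.09279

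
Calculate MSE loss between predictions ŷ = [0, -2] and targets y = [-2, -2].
MSE = 2

MSE = (1/2)((0--2)² + (-2--2)²) = (1/2)(4 + 0) = 2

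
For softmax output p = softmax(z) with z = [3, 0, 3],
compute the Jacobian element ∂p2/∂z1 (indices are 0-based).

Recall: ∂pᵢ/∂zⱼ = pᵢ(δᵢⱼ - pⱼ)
∂p2/∂z1 = -0.01185

p = softmax(z) = [0.4879, 0.02429, 0.4879]
p2 = 0.4879, p1 = 0.02429

∂p2/∂z1 = -p2 × p1 = -0.4879 × 0.02429 = -0.01185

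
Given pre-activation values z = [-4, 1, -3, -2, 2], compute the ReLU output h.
h = [0, 1, 0, 0, 2]

ReLU applied element-wise: max(0,-4)=0, max(0,1)=1, max(0,-3)=0, max(0,-2)=0, max(0,2)=2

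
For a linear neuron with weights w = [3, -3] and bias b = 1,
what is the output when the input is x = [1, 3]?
y = -5

y = (3)(1) + (-3)(3) + 1 = -5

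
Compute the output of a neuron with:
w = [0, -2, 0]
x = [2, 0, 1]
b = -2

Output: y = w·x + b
y = -2

y = (0)(2) + (-2)(0) + (0)(1) + -2 = -2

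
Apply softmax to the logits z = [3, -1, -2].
p = [0.9756, 0.0179, 0.0066]

exp(z) = [20.09, 0.3679, 0.1353]
Sum = 20.59
p = [0.9756, 0.0179, 0.0066]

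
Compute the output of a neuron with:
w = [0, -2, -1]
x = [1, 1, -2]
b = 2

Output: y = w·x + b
y = 2

y = (0)(1) + (-2)(1) + (-1)(-2) + 2 = 2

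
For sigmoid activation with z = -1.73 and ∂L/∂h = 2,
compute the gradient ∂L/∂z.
∂L/∂z = 0.2558

σ(-1.73) = 0.1506
σ'(-1.73) = σ(-1.73)(1 - σ(-1.73)) = 0.1506 × 0.8494 = 0.1279
∂L/∂z = ∂L/∂h · σ'(z) = 2 × 0.1279 = 0.2558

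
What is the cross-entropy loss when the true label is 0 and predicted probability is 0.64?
L = 1.022

L = -0·log(0.64) - 1·log(0.36) = -log(0.36) = 1.022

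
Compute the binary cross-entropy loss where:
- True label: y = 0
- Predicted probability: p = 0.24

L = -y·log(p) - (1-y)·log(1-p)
L = 0.2744

L = -0·log(0.24) - 1·log(0.76) = -log(0.76) = 0.2744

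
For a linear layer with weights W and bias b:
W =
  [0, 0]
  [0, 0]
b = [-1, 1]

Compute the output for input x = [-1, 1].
y = [-1, 1]

Wx = [0×-1 + 0×1, 0×-1 + 0×1]
   = [0, 0]
y = Wx + b = [0 + -1, 0 + 1] = [-1, 1]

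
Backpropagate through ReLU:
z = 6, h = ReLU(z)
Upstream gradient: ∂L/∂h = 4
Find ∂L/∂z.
∂L/∂z = 4

h = ReLU(6) = 6
Since z > 0: ∂h/∂z = 1
∂L/∂z = ∂L/∂h · ∂h/∂z = 4 × 1 = 4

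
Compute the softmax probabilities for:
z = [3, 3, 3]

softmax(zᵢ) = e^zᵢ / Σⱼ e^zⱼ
p = [0.3333, 0.3333, 0.3333]

exp(z) = [20.09, 20.09, 20.09]
Sum = 60.26
p = [0.3333, 0.3333, 0.3333]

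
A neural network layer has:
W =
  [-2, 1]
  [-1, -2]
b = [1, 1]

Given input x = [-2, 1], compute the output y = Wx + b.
y = [6, 1]

Wx = [-2×-2 + 1×1, -1×-2 + -2×1]
   = [5, 0]
y = Wx + b = [5 + 1, 0 + 1] = [6, 1]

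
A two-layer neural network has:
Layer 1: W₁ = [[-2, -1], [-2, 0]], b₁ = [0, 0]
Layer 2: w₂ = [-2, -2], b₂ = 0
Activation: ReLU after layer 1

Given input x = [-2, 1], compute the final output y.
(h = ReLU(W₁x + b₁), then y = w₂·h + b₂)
y = -14

Layer 1 pre-activation: z₁ = [3, 4]
After ReLU: h = [3, 4]
Layer 2 output: y = -2×3 + -2×4 + 0 = -14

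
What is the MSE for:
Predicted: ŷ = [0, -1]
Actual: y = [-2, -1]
MSE = 2

MSE = (1/2)((0--2)² + (-1--1)²) = (1/2)(4 + 0) = 2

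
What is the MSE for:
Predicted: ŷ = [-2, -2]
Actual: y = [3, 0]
MSE = 14.5

MSE = (1/2)((-2-3)² + (-2-0)²) = (1/2)(25 + 4) = 14.5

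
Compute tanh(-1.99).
-0.9633

tanh(-1.99) = (e^(-1.99) - e^(1.99))/(e^(-1.99) + e^(1.99)) = -0.9633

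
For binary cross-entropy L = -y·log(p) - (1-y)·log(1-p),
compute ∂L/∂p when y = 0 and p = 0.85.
∂L/∂p = 6.667

∂L/∂p = -y/p + (1-y)/(1-p) = 0 + 1/0.15 = 6.667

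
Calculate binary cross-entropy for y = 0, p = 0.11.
L = 0.1165

L = -0·log(0.11) - 1·log(0.89) = -log(0.89) = 0.1165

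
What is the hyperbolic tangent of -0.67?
-0.585

tanh(-0.67) = (e^(-0.67) - e^(0.67))/(e^(-0.67) + e^(0.67)) = -0.585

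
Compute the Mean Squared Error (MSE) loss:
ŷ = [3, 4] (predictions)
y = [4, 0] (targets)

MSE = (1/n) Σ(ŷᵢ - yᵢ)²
MSE = 8.5

MSE = (1/2)((3-4)² + (4-0)²) = (1/2)(1 + 16) = 8.5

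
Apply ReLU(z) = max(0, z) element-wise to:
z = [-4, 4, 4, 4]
h = [0, 4, 4, 4]

ReLU applied element-wise: max(0,-4)=0, max(0,4)=4, max(0,4)=4, max(0,4)=4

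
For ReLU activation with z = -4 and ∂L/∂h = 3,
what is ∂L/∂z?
∂L/∂z = 0

h = ReLU(-4) = 0
Since z < 0: ∂h/∂z = 0
∂L/∂z = ∂L/∂h · ∂h/∂z = 3 × 0 = 0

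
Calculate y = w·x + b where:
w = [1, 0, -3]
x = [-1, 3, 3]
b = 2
y = -8

y = (1)(-1) + (0)(3) + (-3)(3) + 2 = -8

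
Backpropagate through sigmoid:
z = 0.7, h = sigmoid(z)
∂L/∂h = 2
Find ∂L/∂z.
∂L/∂z = 0.4434

σ(0.7) = 0.6682
σ'(0.7) = σ(0.7)(1 - σ(0.7)) = 0.6682 × 0.3318 = 0.2217
∂L/∂z = ∂L/∂h · σ'(z) = 2 × 0.2217 = 0.4434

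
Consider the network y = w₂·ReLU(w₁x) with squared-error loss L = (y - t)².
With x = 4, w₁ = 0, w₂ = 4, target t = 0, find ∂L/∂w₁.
∂L/∂w₁ = 0

Forward pass:
z = w₁x = 0×4 = 0
h = ReLU(0) = 0
y = w₂h = 4×0 = 0

Backward pass:
∂L/∂y = 2(y - t) = 2(0 - 0) = 0
∂y/∂h = w₂ = 4
∂h/∂z = 0 (ReLU derivative)
∂z/∂w₁ = x = 4

∂L/∂w₁ = 0 × 4 × 0 × 4 = 0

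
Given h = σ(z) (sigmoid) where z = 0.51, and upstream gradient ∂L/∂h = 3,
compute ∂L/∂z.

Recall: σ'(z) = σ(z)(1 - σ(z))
∂L/∂z = 0.7033

σ(0.51) = 0.6248
σ'(0.51) = σ(0.51)(1 - σ(0.51)) = 0.6248 × 0.3752 = 0.2344
∂L/∂z = ∂L/∂h · σ'(z) = 3 × 0.2344 = 0.7033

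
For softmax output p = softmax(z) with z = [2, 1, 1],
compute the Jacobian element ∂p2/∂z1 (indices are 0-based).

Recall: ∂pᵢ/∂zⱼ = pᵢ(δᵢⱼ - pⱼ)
∂p2/∂z1 = -0.04492

p = softmax(z) = [0.5761, 0.2119, 0.2119]
p2 = 0.2119, p1 = 0.2119

∂p2/∂z1 = -p2 × p1 = -0.2119 × 0.2119 = -0.04492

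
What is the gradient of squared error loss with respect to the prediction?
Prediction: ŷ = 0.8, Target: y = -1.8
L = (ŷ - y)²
∂L/∂ŷ = 5.2

∂L/∂ŷ = 2(ŷ - y) = 2(0.8 - -1.8) = 2(2.6) = 5.2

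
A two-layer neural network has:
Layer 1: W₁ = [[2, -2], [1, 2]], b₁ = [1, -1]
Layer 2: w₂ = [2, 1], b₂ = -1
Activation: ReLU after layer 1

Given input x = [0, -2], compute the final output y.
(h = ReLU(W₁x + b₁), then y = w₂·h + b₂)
y = 9

Layer 1 pre-activation: z₁ = [5, -5]
After ReLU: h = [5, 0]
Layer 2 output: y = 2×5 + 1×0 + -1 = 9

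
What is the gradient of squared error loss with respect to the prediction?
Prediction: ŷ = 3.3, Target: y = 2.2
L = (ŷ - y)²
∂L/∂ŷ = 2.2

∂L/∂ŷ = 2(ŷ - y) = 2(3.3 - 2.2) = 2(1.1) = 2.2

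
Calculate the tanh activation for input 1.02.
0.7699

tanh(1.02) = (e^(1.02) - e^(-1.02))/(e^(1.02) + e^(-1.02)) = 0.7699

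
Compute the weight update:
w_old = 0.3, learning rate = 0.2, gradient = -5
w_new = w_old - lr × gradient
w_new = 1.3

w_new = w - η·∂L/∂w = 0.3 - 0.2×(-5) = 0.3 - (-1) = 1.3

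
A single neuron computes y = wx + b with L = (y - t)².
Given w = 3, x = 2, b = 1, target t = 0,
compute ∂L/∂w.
∂L/∂w = 28

y = wx + b = (3)(2) + 1 = 7
∂L/∂y = 2(y - t) = 2(7 - 0) = 14
∂y/∂w = x = 2
∂L/∂w = ∂L/∂y · ∂y/∂w = 14 × 2 = 28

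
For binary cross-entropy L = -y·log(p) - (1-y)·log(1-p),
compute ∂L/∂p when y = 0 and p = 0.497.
∂L/∂p = 1.988

∂L/∂p = -y/p + (1-y)/(1-p) = 0 + 1/0.503 = 1.988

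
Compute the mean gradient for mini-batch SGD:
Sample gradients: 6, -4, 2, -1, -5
Average gradient = -0.4

Average = (1/5)(6 + -4 + 2 + -1 + -5) = -2/5 = -0.4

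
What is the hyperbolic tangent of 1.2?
0.8337

tanh(1.2) = (e^(1.2) - e^(-1.2))/(e^(1.2) + e^(-1.2)) = 0.8337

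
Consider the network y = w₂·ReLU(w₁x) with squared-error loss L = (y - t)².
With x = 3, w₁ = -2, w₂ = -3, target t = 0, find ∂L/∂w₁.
∂L/∂w₁ = 0

Forward pass:
z = w₁x = -2×3 = -6
h = ReLU(-6) = 0
y = w₂h = -3×0 = 0

Backward pass:
∂L/∂y = 2(y - t) = 2(0 - 0) = 0
∂y/∂h = w₂ = -3
∂h/∂z = 0 (ReLU derivative)
∂z/∂w₁ = x = 3

∂L/∂w₁ = 0 × -3 × 0 × 3 = 0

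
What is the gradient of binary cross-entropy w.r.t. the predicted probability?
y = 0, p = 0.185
∂L/∂p = 1.227

∂L/∂p = -y/p + (1-y)/(1-p) = 0 + 1/0.815 = 1.227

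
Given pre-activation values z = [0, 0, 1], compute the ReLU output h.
h = [0, 0, 1]

ReLU applied element-wise: max(0,0)=0, max(0,0)=0, max(0,1)=1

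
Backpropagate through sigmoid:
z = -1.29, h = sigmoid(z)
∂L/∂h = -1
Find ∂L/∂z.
∂L/∂z = -0.1693

σ(-1.29) = 0.2159
σ'(-1.29) = σ(-1.29)(1 - σ(-1.29)) = 0.2159 × 0.7841 = 0.1693
∂L/∂z = ∂L/∂h · σ'(z) = -1 × 0.1693 = -0.1693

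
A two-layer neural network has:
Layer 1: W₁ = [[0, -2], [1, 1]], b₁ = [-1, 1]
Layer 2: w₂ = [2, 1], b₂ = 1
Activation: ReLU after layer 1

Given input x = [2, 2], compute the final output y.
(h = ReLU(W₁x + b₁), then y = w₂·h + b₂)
y = 6

Layer 1 pre-activation: z₁ = [-5, 5]
After ReLU: h = [0, 5]
Layer 2 output: y = 2×0 + 1×5 + 1 = 6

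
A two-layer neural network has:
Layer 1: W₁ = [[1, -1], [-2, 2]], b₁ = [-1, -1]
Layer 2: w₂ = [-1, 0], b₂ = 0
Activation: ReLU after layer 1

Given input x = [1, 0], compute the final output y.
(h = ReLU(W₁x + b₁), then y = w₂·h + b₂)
y = 0

Layer 1 pre-activation: z₁ = [0, -3]
After ReLU: h = [0, 0]
Layer 2 output: y = -1×0 + 0×0 + 0 = 0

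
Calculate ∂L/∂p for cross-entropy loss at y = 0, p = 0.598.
∂L/∂p = 2.488

∂L/∂p = -y/p + (1-y)/(1-p) = 0 + 1/0.402 = 2.488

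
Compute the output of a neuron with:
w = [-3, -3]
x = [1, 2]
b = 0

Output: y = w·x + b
y = -9

y = (-3)(1) + (-3)(2) + 0 = -9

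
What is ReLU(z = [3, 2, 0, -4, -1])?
h = [3, 2, 0, 0, 0]

ReLU applied element-wise: max(0,3)=3, max(0,2)=2, max(0,0)=0, max(0,-4)=0, max(0,-1)=0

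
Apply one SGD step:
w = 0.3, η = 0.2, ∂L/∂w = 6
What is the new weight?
w_new = -0.9

w_new = w - η·∂L/∂w = 0.3 - 0.2×(6) = 0.3 - (1.2) = -0.9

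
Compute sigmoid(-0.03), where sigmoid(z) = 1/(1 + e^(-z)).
0.4925

sigmoid(-0.03) = 1/(1 + e^(0.03)) = 1/(1 + 1.03) = 0.4925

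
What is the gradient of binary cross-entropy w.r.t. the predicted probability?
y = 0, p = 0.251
∂L/∂p = 1.335

∂L/∂p = -y/p + (1-y)/(1-p) = 0 + 1/0.749 = 1.335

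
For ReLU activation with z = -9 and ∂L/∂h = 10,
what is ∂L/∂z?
∂L/∂z = 0

h = ReLU(-9) = 0
Since z < 0: ∂h/∂z = 0
∂L/∂z = ∂L/∂h · ∂h/∂z = 10 × 0 = 0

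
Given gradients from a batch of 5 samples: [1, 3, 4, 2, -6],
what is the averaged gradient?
Average gradient = 0.8

Average = (1/5)(1 + 3 + 4 + 2 + -6) = 4/5 = 0.8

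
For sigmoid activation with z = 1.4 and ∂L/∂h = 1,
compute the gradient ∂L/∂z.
∂L/∂z = 0.1587

σ(1.4) = 0.8022
σ'(1.4) = σ(1.4)(1 - σ(1.4)) = 0.8022 × 0.1978 = 0.1587
∂L/∂z = ∂L/∂h · σ'(z) = 1 × 0.1587 = 0.1587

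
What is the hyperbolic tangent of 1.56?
0.9154

tanh(1.56) = (e^(1.56) - e^(-1.56))/(e^(1.56) + e^(-1.56)) = 0.9154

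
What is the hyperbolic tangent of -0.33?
-0.3185

tanh(-0.33) = (e^(-0.33) - e^(0.33))/(e^(-0.33) + e^(0.33)) = -0.3185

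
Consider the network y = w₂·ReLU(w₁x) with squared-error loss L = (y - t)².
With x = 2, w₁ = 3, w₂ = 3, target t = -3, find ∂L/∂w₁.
∂L/∂w₁ = 252

Forward pass:
z = w₁x = 3×2 = 6
h = ReLU(6) = 6
y = w₂h = 3×6 = 18

Backward pass:
∂L/∂y = 2(y - t) = 2(18 - -3) = 42
∂y/∂h = w₂ = 3
∂h/∂z = 1 (ReLU derivative)
∂z/∂w₁ = x = 2

∂L/∂w₁ = 42 × 3 × 1 × 2 = 252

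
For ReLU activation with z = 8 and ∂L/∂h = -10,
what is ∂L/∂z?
∂L/∂z = -10

h = ReLU(8) = 8
Since z > 0: ∂h/∂z = 1
∂L/∂z = ∂L/∂h · ∂h/∂z = -10 × 1 = -10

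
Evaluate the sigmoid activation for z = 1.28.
0.7824

sigmoid(1.28) = 1/(1 + e^(-1.28)) = 1/(1 + 0.278) = 0.7824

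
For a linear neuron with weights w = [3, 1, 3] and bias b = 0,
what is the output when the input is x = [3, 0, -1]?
y = 6

y = (3)(3) + (1)(0) + (3)(-1) + 0 = 6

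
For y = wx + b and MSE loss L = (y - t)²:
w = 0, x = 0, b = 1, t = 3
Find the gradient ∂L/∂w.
∂L/∂w = 0

y = wx + b = (0)(0) + 1 = 1
∂L/∂y = 2(y - t) = 2(1 - 3) = -4
∂y/∂w = x = 0
∂L/∂w = ∂L/∂y · ∂y/∂w = -4 × 0 = 0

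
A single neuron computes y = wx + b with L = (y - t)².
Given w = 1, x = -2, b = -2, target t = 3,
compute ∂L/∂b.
∂L/∂b = -14

y = wx + b = (1)(-2) + -2 = -4
∂L/∂y = 2(y - t) = 2(-4 - 3) = -14
∂y/∂b = 1
∂L/∂b = ∂L/∂y · ∂y/∂b = -14 × 1 = -14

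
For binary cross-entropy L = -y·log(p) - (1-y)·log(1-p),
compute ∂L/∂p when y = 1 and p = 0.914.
∂L/∂p = -1.094

∂L/∂p = -y/p + (1-y)/(1-p) = -1/0.914 + 0 = -1.094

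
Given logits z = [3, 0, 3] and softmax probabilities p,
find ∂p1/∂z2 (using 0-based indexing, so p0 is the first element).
∂p1/∂z2 = -0.01185

p = softmax(z) = [0.4879, 0.02429, 0.4879]
p1 = 0.02429, p2 = 0.4879

∂p1/∂z2 = -p1 × p2 = -0.02429 × 0.4879 = -0.01185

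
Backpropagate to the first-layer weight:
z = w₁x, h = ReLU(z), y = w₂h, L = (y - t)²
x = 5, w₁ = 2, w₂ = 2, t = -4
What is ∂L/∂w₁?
∂L/∂w₁ = 480

Forward pass:
z = w₁x = 2×5 = 10
h = ReLU(10) = 10
y = w₂h = 2×10 = 20

Backward pass:
∂L/∂y = 2(y - t) = 2(20 - -4) = 48
∂y/∂h = w₂ = 2
∂h/∂z = 1 (ReLU derivative)
∂z/∂w₁ = x = 5

∂L/∂w₁ = 48 × 2 × 1 × 5 = 480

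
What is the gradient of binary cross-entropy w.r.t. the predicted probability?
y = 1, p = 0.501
∂L/∂p = -1.996

∂L/∂p = -y/p + (1-y)/(1-p) = -1/0.501 + 0 = -1.996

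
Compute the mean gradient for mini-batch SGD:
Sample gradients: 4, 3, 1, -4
Average gradient = 1

Average = (1/4)(4 + 3 + 1 + -4) = 4/4 = 1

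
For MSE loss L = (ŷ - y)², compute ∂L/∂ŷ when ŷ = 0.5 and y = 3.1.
∂L/∂ŷ = -5.2

∂L/∂ŷ = 2(ŷ - y) = 2(0.5 - 3.1) = 2(-2.6) = -5.2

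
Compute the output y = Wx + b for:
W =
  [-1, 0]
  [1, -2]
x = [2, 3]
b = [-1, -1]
y = [-3, -5]

Wx = [-1×2 + 0×3, 1×2 + -2×3]
   = [-2, -4]
y = Wx + b = [-2 + -1, -4 + -1] = [-3, -5]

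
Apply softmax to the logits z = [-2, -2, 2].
p = [0.0177, 0.0177, 0.9647]

exp(z) = [0.1353, 0.1353, 7.389]
Sum = 7.66
p = [0.0177, 0.0177, 0.9647]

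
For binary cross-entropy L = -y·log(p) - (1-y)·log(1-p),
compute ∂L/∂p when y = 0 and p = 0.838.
∂L/∂p = 6.173

∂L/∂p = -y/p + (1-y)/(1-p) = 0 + 1/0.162 = 6.173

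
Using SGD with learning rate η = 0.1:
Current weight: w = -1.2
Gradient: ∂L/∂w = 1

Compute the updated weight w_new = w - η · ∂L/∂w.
w_new = -1.3

w_new = w - η·∂L/∂w = -1.2 - 0.1×(1) = -1.2 - (0.1) = -1.3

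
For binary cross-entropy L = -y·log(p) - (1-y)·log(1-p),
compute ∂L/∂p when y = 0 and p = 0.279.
∂L/∂p = 1.387

∂L/∂p = -y/p + (1-y)/(1-p) = 0 + 1/0.721 = 1.387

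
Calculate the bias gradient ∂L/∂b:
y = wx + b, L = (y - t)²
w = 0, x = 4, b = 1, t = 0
∂L/∂b = 2

y = wx + b = (0)(4) + 1 = 1
∂L/∂y = 2(y - t) = 2(1 - 0) = 2
∂y/∂b = 1
∂L/∂b = ∂L/∂y · ∂y/∂b = 2 × 1 = 2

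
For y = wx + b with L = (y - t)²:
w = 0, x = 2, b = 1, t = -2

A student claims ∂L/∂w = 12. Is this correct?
Correct

y = (0)(2) + 1 = 1
∂L/∂y = 2(y - t) = 2(1 - -2) = 6
∂y/∂w = x = 2
∂L/∂w = 6 × 2 = 12

Claimed value: 12
Correct: The correct gradient is 12.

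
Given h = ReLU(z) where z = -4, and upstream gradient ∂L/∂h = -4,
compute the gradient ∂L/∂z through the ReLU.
∂L/∂z = 0

h = ReLU(-4) = 0
Since z < 0: ∂h/∂z = 0
∂L/∂z = ∂L/∂h · ∂h/∂z = -4 × 0 = 0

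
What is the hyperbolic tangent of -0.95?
-0.7398

tanh(-0.95) = (e^(-0.95) - e^(0.95))/(e^(-0.95) + e^(0.95)) = -0.7398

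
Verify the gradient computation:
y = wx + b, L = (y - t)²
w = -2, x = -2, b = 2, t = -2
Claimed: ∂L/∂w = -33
Incorrect

y = (-2)(-2) + 2 = 6
∂L/∂y = 2(y - t) = 2(6 - -2) = 16
∂y/∂w = x = -2
∂L/∂w = 16 × -2 = -32

Claimed value: -33
Incorrect: The correct gradient is -32.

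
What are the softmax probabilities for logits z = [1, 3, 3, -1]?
p = [0.0628, 0.4643, 0.4643, 0.0085]

exp(z) = [2.718, 20.09, 20.09, 0.3679]
Sum = 43.26
p = [0.0628, 0.4643, 0.4643, 0.0085]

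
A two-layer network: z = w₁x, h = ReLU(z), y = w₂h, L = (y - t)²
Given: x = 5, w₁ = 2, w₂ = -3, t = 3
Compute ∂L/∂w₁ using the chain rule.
∂L/∂w₁ = 990

Forward pass:
z = w₁x = 2×5 = 10
h = ReLU(10) = 10
y = w₂h = -3×10 = -30

Backward pass:
∂L/∂y = 2(y - t) = 2(-30 - 3) = -66
∂y/∂h = w₂ = -3
∂h/∂z = 1 (ReLU derivative)
∂z/∂w₁ = x = 5

∂L/∂w₁ = -66 × -3 × 1 × 5 = 990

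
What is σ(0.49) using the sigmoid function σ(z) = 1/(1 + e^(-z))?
0.6201

sigmoid(0.49) = 1/(1 + e^(-0.49)) = 1/(1 + 0.6126) = 0.6201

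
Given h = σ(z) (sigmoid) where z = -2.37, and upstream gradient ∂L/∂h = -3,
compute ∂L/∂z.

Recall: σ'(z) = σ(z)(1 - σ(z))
∂L/∂z = -0.2345

σ(-2.37) = 0.08549
σ'(-2.37) = σ(-2.37)(1 - σ(-2.37)) = 0.08549 × 0.9145 = 0.07818
∂L/∂z = ∂L/∂h · σ'(z) = -3 × 0.07818 = -0.2345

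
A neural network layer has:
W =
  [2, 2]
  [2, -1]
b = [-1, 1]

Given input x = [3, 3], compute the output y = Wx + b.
y = [11, 4]

Wx = [2×3 + 2×3, 2×3 + -1×3]
   = [12, 3]
y = Wx + b = [12 + -1, 3 + 1] = [11, 4]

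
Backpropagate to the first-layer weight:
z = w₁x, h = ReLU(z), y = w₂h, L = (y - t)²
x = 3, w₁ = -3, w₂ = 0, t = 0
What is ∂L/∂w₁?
∂L/∂w₁ = 0

Forward pass:
z = w₁x = -3×3 = -9
h = ReLU(-9) = 0
y = w₂h = 0×0 = 0

Backward pass:
∂L/∂y = 2(y - t) = 2(0 - 0) = 0
∂y/∂h = w₂ = 0
∂h/∂z = 0 (ReLU derivative)
∂z/∂w₁ = x = 3

∂L/∂w₁ = 0 × 0 × 0 × 3 = 0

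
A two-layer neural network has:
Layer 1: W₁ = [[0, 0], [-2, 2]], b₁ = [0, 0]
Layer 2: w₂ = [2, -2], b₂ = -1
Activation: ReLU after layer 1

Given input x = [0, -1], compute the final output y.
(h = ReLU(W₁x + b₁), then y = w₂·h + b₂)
y = -1

Layer 1 pre-activation: z₁ = [0, -2]
After ReLU: h = [0, 0]
Layer 2 output: y = 2×0 + -2×0 + -1 = -1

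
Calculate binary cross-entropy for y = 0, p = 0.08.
L = 0.08338

L = -0·log(0.08) - 1·log(0.92) = -log(0.92) = 0.08338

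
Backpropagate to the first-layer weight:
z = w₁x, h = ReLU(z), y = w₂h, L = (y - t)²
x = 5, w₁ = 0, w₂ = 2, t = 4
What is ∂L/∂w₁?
∂L/∂w₁ = 0

Forward pass:
z = w₁x = 0×5 = 0
h = ReLU(0) = 0
y = w₂h = 2×0 = 0

Backward pass:
∂L/∂y = 2(y - t) = 2(0 - 4) = -8
∂y/∂h = w₂ = 2
∂h/∂z = 0 (ReLU derivative)
∂z/∂w₁ = x = 5

∂L/∂w₁ = -8 × 2 × 0 × 5 = 0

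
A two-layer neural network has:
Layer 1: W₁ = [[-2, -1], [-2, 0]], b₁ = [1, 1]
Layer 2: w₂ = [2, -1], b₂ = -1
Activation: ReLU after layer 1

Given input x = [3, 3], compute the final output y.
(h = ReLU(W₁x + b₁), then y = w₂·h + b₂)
y = -1

Layer 1 pre-activation: z₁ = [-8, -5]
After ReLU: h = [0, 0]
Layer 2 output: y = 2×0 + -1×0 + -1 = -1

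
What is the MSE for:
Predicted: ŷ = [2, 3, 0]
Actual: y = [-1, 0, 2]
MSE = 7.333

MSE = (1/3)((2--1)² + (3-0)² + (0-2)²) = (1/3)(9 + 9 + 4) = 7.333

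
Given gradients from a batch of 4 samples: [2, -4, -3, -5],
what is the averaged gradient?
Average gradient = -2.5

Average = (1/4)(2 + -4 + -3 + -5) = -10/4 = -2.5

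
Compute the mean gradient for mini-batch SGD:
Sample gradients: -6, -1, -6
Average gradient = -4.333

Average = (1/3)(-6 + -1 + -6) = -13/3 = -4.333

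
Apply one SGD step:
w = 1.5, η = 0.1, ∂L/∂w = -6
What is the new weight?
w_new = 2.1

w_new = w - η·∂L/∂w = 1.5 - 0.1×(-6) = 1.5 - (-0.6) = 2.1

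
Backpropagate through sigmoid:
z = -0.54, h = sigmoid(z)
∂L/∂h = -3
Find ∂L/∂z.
∂L/∂z = -0.6979

σ(-0.54) = 0.3682
σ'(-0.54) = σ(-0.54)(1 - σ(-0.54)) = 0.3682 × 0.6318 = 0.2326
∂L/∂z = ∂L/∂h · σ'(z) = -3 × 0.2326 = -0.6979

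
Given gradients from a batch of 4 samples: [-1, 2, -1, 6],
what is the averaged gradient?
Average gradient = 1.5

Average = (1/4)(-1 + 2 + -1 + 6) = 6/4 = 1.5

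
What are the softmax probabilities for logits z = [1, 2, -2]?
p = [0.2654, 0.7214, 0.0132]

exp(z) = [2.718, 7.389, 0.1353]
Sum = 10.24
p = [0.2654, 0.7214, 0.0132]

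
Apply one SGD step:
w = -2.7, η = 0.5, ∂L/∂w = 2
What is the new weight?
w_new = -3.7

w_new = w - η·∂L/∂w = -2.7 - 0.5×(2) = -2.7 - (1) = -3.7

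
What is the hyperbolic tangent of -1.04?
-0.7779

tanh(-1.04) = (e^(-1.04) - e^(1.04))/(e^(-1.04) + e^(1.04)) = -0.7779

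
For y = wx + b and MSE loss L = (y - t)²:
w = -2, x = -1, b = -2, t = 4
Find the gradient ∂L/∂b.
∂L/∂b = -8

y = wx + b = (-2)(-1) + -2 = 0
∂L/∂y = 2(y - t) = 2(0 - 4) = -8
∂y/∂b = 1
∂L/∂b = ∂L/∂y · ∂y/∂b = -8 × 1 = -8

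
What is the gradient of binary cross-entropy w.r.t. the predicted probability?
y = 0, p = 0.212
∂L/∂p = 1.269

∂L/∂p = -y/p + (1-y)/(1-p) = 0 + 1/0.788 = 1.269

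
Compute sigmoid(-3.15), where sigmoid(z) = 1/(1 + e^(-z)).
0.04109

sigmoid(-3.15) = 1/(1 + e^(3.15)) = 1/(1 + 23.34) = 0.04109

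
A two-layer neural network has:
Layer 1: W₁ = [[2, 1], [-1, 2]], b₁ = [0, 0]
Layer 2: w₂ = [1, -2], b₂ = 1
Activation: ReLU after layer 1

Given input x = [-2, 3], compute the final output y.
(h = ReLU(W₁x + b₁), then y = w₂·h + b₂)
y = -15

Layer 1 pre-activation: z₁ = [-1, 8]
After ReLU: h = [0, 8]
Layer 2 output: y = 1×0 + -2×8 + 1 = -15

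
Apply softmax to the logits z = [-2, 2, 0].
p = [0.0159, 0.8668, 0.1173]

exp(z) = [0.1353, 7.389, 1]
Sum = 8.524
p = [0.0159, 0.8668, 0.1173]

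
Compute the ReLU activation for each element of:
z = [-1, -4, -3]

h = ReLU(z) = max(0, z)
h = [0, 0, 0]

ReLU applied element-wise: max(0,-1)=0, max(0,-4)=0, max(0,-3)=0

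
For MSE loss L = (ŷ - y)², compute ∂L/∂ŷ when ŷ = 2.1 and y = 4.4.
∂L/∂ŷ = -4.6

∂L/∂ŷ = 2(ŷ - y) = 2(2.1 - 4.4) = 2(-2.3) = -4.6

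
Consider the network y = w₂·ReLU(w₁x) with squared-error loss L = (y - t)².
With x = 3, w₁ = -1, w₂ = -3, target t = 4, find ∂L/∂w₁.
∂L/∂w₁ = 0

Forward pass:
z = w₁x = -1×3 = -3
h = ReLU(-3) = 0
y = w₂h = -3×0 = 0

Backward pass:
∂L/∂y = 2(y - t) = 2(0 - 4) = -8
∂y/∂h = w₂ = -3
∂h/∂z = 0 (ReLU derivative)
∂z/∂w₁ = x = 3

∂L/∂w₁ = -8 × -3 × 0 × 3 = 0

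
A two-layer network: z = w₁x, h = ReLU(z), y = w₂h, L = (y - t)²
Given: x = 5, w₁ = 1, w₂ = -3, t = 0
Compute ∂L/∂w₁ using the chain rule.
∂L/∂w₁ = 450

Forward pass:
z = w₁x = 1×5 = 5
h = ReLU(5) = 5
y = w₂h = -3×5 = -15

Backward pass:
∂L/∂y = 2(y - t) = 2(-15 - 0) = -30
∂y/∂h = w₂ = -3
∂h/∂z = 1 (ReLU derivative)
∂z/∂w₁ = x = 5

∂L/∂w₁ = -30 × -3 × 1 × 5 = 450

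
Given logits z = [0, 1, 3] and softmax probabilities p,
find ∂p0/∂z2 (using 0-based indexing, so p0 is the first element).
∂p0/∂z2 = -0.03545

p = softmax(z) = [0.04201, 0.1142, 0.8438]
p0 = 0.04201, p2 = 0.8438

∂p0/∂z2 = -p0 × p2 = -0.04201 × 0.8438 = -0.03545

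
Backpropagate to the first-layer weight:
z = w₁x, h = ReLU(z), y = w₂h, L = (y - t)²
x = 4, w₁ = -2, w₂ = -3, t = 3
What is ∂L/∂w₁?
∂L/∂w₁ = 0

Forward pass:
z = w₁x = -2×4 = -8
h = ReLU(-8) = 0
y = w₂h = -3×0 = 0

Backward pass:
∂L/∂y = 2(y - t) = 2(0 - 3) = -6
∂y/∂h = w₂ = -3
∂h/∂z = 0 (ReLU derivative)
∂z/∂w₁ = x = 4

∂L/∂w₁ = -6 × -3 × 0 × 4 = 0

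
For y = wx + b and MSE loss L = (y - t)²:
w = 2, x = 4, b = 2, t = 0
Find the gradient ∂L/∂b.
∂L/∂b = 20

y = wx + b = (2)(4) + 2 = 10
∂L/∂y = 2(y - t) = 2(10 - 0) = 20
∂y/∂b = 1
∂L/∂b = ∂L/∂y · ∂y/∂b = 20 × 1 = 20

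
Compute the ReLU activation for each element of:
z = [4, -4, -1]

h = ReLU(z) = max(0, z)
h = [4, 0, 0]

ReLU applied element-wise: max(0,4)=4, max(0,-4)=0, max(0,-1)=0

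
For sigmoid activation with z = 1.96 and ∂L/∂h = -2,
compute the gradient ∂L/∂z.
∂L/∂z = -0.2164

σ(1.96) = 0.8765
σ'(1.96) = σ(1.96)(1 - σ(1.96)) = 0.8765 × 0.1235 = 0.1082
∂L/∂z = ∂L/∂h · σ'(z) = -2 × 0.1082 = -0.2164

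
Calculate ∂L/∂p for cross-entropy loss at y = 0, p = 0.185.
∂L/∂p = 1.227

∂L/∂p = -y/p + (1-y)/(1-p) = 0 + 1/0.815 = 1.227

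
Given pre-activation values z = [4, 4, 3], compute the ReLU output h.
h = [4, 4, 3]

ReLU applied element-wise: max(0,4)=4, max(0,4)=4, max(0,3)=3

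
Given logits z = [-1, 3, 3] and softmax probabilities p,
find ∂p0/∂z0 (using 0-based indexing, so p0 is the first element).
∂p0/∂z0 = 0.008992

p = softmax(z) = [0.009075, 0.4955, 0.4955]
p0 = 0.009075

∂p0/∂z0 = p0(1 - p0) = 0.009075 × (1 - 0.009075) = 0.008992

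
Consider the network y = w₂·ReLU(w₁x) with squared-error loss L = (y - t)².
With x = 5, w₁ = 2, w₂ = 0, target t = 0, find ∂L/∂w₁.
∂L/∂w₁ = 0

Forward pass:
z = w₁x = 2×5 = 10
h = ReLU(10) = 10
y = w₂h = 0×10 = 0

Backward pass:
∂L/∂y = 2(y - t) = 2(0 - 0) = 0
∂y/∂h = w₂ = 0
∂h/∂z = 1 (ReLU derivative)
∂z/∂w₁ = x = 5

∂L/∂w₁ = 0 × 0 × 1 × 5 = 0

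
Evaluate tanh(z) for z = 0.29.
0.2821

tanh(0.29) = (e^(0.29) - e^(-0.29))/(e^(0.29) + e^(-0.29)) = 0.2821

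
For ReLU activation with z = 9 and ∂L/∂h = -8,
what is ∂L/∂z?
∂L/∂z = -8

h = ReLU(9) = 9
Since z > 0: ∂h/∂z = 1
∂L/∂z = ∂L/∂h · ∂h/∂z = -8 × 1 = -8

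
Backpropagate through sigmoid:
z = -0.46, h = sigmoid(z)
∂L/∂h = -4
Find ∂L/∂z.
∂L/∂z = -0.9489

σ(-0.46) = 0.387
σ'(-0.46) = σ(-0.46)(1 - σ(-0.46)) = 0.387 × 0.613 = 0.2372
∂L/∂z = ∂L/∂h · σ'(z) = -4 × 0.2372 = -0.9489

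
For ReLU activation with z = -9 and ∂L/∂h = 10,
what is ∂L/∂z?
∂L/∂z = 0

h = ReLU(-9) = 0
Since z < 0: ∂h/∂z = 0
∂L/∂z = ∂L/∂h · ∂h/∂z = 10 × 0 = 0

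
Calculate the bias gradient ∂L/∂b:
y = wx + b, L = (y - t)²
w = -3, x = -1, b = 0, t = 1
∂L/∂b = 4

y = wx + b = (-3)(-1) + 0 = 3
∂L/∂y = 2(y - t) = 2(3 - 1) = 4
∂y/∂b = 1
∂L/∂b = ∂L/∂y · ∂y/∂b = 4 × 1 = 4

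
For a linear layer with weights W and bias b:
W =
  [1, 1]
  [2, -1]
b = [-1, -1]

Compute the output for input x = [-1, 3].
y = [1, -6]

Wx = [1×-1 + 1×3, 2×-1 + -1×3]
   = [2, -5]
y = Wx + b = [2 + -1, -5 + -1] = [1, -6]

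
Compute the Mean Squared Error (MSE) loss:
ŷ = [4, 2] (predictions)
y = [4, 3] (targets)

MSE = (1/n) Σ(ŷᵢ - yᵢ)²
MSE = 0.5

MSE = (1/2)((4-4)² + (2-3)²) = (1/2)(0 + 1) = 0.5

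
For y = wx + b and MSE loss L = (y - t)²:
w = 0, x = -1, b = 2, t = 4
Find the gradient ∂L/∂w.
∂L/∂w = 4

y = wx + b = (0)(-1) + 2 = 2
∂L/∂y = 2(y - t) = 2(2 - 4) = -4
∂y/∂w = x = -1
∂L/∂w = ∂L/∂y · ∂y/∂w = -4 × -1 = 4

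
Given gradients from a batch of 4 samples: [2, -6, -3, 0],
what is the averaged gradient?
Average gradient = -1.75

Average = (1/4)(2 + -6 + -3 + 0) = -7/4 = -1.75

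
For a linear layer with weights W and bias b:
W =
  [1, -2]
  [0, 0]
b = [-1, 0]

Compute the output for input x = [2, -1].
y = [3, 0]

Wx = [1×2 + -2×-1, 0×2 + 0×-1]
   = [4, 0]
y = Wx + b = [4 + -1, 0 + 0] = [3, 0]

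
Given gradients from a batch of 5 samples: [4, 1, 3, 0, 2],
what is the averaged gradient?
Average gradient = 2

Average = (1/5)(4 + 1 + 3 + 0 + 2) = 10/5 = 2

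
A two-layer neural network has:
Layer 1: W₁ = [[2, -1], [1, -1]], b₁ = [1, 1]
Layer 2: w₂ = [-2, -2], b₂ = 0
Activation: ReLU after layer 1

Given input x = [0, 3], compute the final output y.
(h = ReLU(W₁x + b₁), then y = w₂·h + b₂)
y = 0

Layer 1 pre-activation: z₁ = [-2, -2]
After ReLU: h = [0, 0]
Layer 2 output: y = -2×0 + -2×0 + 0 = 0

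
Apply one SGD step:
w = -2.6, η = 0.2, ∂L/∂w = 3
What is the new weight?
w_new = -3.2

w_new = w - η·∂L/∂w = -2.6 - 0.2×(3) = -2.6 - (0.6) = -3.2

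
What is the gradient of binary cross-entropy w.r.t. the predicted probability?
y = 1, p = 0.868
∂L/∂p = -1.152

∂L/∂p = -y/p + (1-y)/(1-p) = -1/0.868 + 0 = -1.152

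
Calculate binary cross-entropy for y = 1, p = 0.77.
L = 0.2614

L = -1·log(0.77) - 0·log(0.23) = -log(0.77) = 0.2614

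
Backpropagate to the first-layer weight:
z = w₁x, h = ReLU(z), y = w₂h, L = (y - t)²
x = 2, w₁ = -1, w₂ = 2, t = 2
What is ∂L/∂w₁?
∂L/∂w₁ = 0

Forward pass:
z = w₁x = -1×2 = -2
h = ReLU(-2) = 0
y = w₂h = 2×0 = 0

Backward pass:
∂L/∂y = 2(y - t) = 2(0 - 2) = -4
∂y/∂h = w₂ = 2
∂h/∂z = 0 (ReLU derivative)
∂z/∂w₁ = x = 2

∂L/∂w₁ = -4 × 2 × 0 × 2 = 0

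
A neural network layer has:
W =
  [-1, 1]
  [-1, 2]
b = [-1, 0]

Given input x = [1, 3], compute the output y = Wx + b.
y = [1, 5]

Wx = [-1×1 + 1×3, -1×1 + 2×3]
   = [2, 5]
y = Wx + b = [2 + -1, 5 + 0] = [1, 5]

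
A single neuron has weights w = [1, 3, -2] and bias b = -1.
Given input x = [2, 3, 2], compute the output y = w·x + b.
y = 6

y = (1)(2) + (3)(3) + (-2)(2) + -1 = 6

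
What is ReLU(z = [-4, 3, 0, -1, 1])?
h = [0, 3, 0, 0, 1]

ReLU applied element-wise: max(0,-4)=0, max(0,3)=3, max(0,0)=0, max(0,-1)=0, max(0,1)=1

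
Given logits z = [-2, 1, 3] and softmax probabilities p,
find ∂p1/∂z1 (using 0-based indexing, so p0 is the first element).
∂p1/∂z1 = 0.1045

p = softmax(z) = [0.0059, 0.1185, 0.8756]
p1 = 0.1185

∂p1/∂z1 = p1(1 - p1) = 0.1185 × (1 - 0.1185) = 0.1045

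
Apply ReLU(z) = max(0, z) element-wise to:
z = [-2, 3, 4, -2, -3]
h = [0, 3, 4, 0, 0]

ReLU applied element-wise: max(0,-2)=0, max(0,3)=3, max(0,4)=4, max(0,-2)=0, max(0,-3)=0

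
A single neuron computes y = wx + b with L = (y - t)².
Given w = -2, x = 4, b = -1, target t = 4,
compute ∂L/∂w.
∂L/∂w = -104

y = wx + b = (-2)(4) + -1 = -9
∂L/∂y = 2(y - t) = 2(-9 - 4) = -26
∂y/∂w = x = 4
∂L/∂w = ∂L/∂y · ∂y/∂w = -26 × 4 = -104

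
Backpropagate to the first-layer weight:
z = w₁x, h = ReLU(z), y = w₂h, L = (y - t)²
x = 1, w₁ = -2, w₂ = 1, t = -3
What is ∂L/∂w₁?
∂L/∂w₁ = 0

Forward pass:
z = w₁x = -2×1 = -2
h = ReLU(-2) = 0
y = w₂h = 1×0 = 0

Backward pass:
∂L/∂y = 2(y - t) = 2(0 - -3) = 6
∂y/∂h = w₂ = 1
∂h/∂z = 0 (ReLU derivative)
∂z/∂w₁ = x = 1

∂L/∂w₁ = 6 × 1 × 0 × 1 = 0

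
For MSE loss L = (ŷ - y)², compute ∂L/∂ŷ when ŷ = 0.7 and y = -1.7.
∂L/∂ŷ = 4.8

∂L/∂ŷ = 2(ŷ - y) = 2(0.7 - -1.7) = 2(2.4) = 4.8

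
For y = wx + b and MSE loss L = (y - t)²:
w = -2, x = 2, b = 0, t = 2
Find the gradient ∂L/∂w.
∂L/∂w = -24

y = wx + b = (-2)(2) + 0 = -4
∂L/∂y = 2(y - t) = 2(-4 - 2) = -12
∂y/∂w = x = 2
∂L/∂w = ∂L/∂y · ∂y/∂w = -12 × 2 = -24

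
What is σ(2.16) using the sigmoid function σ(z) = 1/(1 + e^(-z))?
0.8966

sigmoid(2.16) = 1/(1 + e^(-2.16)) = 1/(1 + 0.1153) = 0.8966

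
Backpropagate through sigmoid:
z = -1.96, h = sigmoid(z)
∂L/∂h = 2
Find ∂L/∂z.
∂L/∂z = 0.2164

σ(-1.96) = 0.1235
σ'(-1.96) = σ(-1.96)(1 - σ(-1.96)) = 0.1235 × 0.8765 = 0.1082
∂L/∂z = ∂L/∂h · σ'(z) = 2 × 0.1082 = 0.2164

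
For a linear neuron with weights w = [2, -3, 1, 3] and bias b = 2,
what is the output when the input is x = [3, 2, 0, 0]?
y = 2

y = (2)(3) + (-3)(2) + (1)(0) + (3)(0) + 2 = 2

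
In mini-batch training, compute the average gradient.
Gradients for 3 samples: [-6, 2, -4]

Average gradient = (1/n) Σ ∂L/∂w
Average gradient = -2.667

Average = (1/3)(-6 + 2 + -4) = -8/3 = -2.667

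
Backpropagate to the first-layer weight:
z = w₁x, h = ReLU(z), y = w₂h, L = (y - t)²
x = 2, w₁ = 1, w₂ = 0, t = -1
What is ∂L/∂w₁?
∂L/∂w₁ = 0

Forward pass:
z = w₁x = 1×2 = 2
h = ReLU(2) = 2
y = w₂h = 0×2 = 0

Backward pass:
∂L/∂y = 2(y - t) = 2(0 - -1) = 2
∂y/∂h = w₂ = 0
∂h/∂z = 1 (ReLU derivative)
∂z/∂w₁ = x = 2

∂L/∂w₁ = 2 × 0 × 1 × 2 = 0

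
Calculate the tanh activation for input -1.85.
-0.9517

tanh(-1.85) = (e^(-1.85) - e^(1.85))/(e^(-1.85) + e^(1.85)) = -0.9517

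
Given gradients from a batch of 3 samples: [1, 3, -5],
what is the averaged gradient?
Average gradient = -0.3333

Average = (1/3)(1 + 3 + -5) = -1/3 = -0.3333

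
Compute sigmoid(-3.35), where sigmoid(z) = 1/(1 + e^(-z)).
0.0339

sigmoid(-3.35) = 1/(1 + e^(3.35)) = 1/(1 + 28.5) = 0.0339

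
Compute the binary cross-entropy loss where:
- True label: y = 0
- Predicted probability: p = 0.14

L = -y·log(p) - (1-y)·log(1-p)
L = 0.1508

L = -0·log(0.14) - 1·log(0.86) = -log(0.86) = 0.1508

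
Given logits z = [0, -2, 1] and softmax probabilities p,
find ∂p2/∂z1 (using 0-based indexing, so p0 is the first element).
∂p2/∂z1 = -0.02477

p = softmax(z) = [0.2595, 0.03512, 0.7054]
p2 = 0.7054, p1 = 0.03512

∂p2/∂z1 = -p2 × p1 = -0.7054 × 0.03512 = -0.02477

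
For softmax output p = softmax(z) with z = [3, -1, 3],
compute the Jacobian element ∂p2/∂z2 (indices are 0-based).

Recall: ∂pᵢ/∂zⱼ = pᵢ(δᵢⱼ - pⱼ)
∂p2/∂z2 = 0.25

p = softmax(z) = [0.4955, 0.009075, 0.4955]
p2 = 0.4955

∂p2/∂z2 = p2(1 - p2) = 0.4955 × (1 - 0.4955) = 0.25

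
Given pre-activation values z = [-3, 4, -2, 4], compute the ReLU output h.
h = [0, 4, 0, 4]

ReLU applied element-wise: max(0,-3)=0, max(0,4)=4, max(0,-2)=0, max(0,4)=4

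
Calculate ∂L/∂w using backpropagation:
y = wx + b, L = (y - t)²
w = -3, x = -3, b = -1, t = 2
∂L/∂w = -36

y = wx + b = (-3)(-3) + -1 = 8
∂L/∂y = 2(y - t) = 2(8 - 2) = 12
∂y/∂w = x = -3
∂L/∂w = ∂L/∂y · ∂y/∂w = 12 × -3 = -36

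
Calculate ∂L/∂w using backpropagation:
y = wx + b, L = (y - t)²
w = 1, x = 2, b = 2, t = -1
∂L/∂w = 20

y = wx + b = (1)(2) + 2 = 4
∂L/∂y = 2(y - t) = 2(4 - -1) = 10
∂y/∂w = x = 2
∂L/∂w = ∂L/∂y · ∂y/∂w = 10 × 2 = 20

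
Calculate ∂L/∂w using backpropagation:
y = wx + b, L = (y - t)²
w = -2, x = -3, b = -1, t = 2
∂L/∂w = -18

y = wx + b = (-2)(-3) + -1 = 5
∂L/∂y = 2(y - t) = 2(5 - 2) = 6
∂y/∂w = x = -3
∂L/∂w = ∂L/∂y · ∂y/∂w = 6 × -3 = -18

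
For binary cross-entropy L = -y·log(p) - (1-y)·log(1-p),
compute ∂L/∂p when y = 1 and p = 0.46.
∂L/∂p = -2.174

∂L/∂p = -y/p + (1-y)/(1-p) = -1/0.46 + 0 = -2.174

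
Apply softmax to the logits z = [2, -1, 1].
p = [0.7054, 0.0351, 0.2595]

exp(z) = [7.389, 0.3679, 2.718]
Sum = 10.48
p = [0.7054, 0.0351, 0.2595]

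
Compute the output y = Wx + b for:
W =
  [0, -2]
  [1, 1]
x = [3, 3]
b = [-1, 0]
y = [-7, 6]

Wx = [0×3 + -2×3, 1×3 + 1×3]
   = [-6, 6]
y = Wx + b = [-6 + -1, 6 + 0] = [-7, 6]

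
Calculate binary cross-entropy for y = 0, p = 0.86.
L = 1.966

L = -0·log(0.86) - 1·log(0.14) = -log(0.14) = 1.966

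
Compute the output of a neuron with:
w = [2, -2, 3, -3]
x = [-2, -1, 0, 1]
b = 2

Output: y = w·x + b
y = -3

y = (2)(-2) + (-2)(-1) + (3)(0) + (-3)(1) + 2 = -3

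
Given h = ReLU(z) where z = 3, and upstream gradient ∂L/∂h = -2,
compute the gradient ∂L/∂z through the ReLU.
∂L/∂z = -2

h = ReLU(3) = 3
Since z > 0: ∂h/∂z = 1
∂L/∂z = ∂L/∂h · ∂h/∂z = -2 × 1 = -2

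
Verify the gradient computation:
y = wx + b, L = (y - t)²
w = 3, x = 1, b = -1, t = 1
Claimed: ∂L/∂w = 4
Incorrect

y = (3)(1) + -1 = 2
∂L/∂y = 2(y - t) = 2(2 - 1) = 2
∂y/∂w = x = 1
∂L/∂w = 2 × 1 = 2

Claimed value: 4
Incorrect: The correct gradient is 2.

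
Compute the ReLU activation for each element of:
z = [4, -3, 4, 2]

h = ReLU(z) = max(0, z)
h = [4, 0, 4, 2]

ReLU applied element-wise: max(0,4)=4, max(0,-3)=0, max(0,4)=4, max(0,2)=2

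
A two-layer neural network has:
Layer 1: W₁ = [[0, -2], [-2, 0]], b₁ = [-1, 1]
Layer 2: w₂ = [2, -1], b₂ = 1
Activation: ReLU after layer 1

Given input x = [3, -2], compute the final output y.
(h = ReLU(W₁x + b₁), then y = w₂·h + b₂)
y = 7

Layer 1 pre-activation: z₁ = [3, -5]
After ReLU: h = [3, 0]
Layer 2 output: y = 2×3 + -1×0 + 1 = 7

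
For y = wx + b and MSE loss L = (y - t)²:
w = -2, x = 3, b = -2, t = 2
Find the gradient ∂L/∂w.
∂L/∂w = -60

y = wx + b = (-2)(3) + -2 = -8
∂L/∂y = 2(y - t) = 2(-8 - 2) = -20
∂y/∂w = x = 3
∂L/∂w = ∂L/∂y · ∂y/∂w = -20 × 3 = -60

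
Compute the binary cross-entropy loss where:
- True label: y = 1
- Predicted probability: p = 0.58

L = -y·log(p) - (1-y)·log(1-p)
L = 0.5447

L = -1·log(0.58) - 0·log(0.42) = -log(0.58) = 0.5447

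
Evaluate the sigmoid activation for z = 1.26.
0.779

sigmoid(1.26) = 1/(1 + e^(-1.26)) = 1/(1 + 0.2837) = 0.779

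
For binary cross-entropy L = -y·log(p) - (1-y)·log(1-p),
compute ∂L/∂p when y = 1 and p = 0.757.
∂L/∂p = -1.321

∂L/∂p = -y/p + (1-y)/(1-p) = -1/0.757 + 0 = -1.321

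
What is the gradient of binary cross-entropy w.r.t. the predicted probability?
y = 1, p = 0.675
∂L/∂p = -1.481

∂L/∂p = -y/p + (1-y)/(1-p) = -1/0.675 + 0 = -1.481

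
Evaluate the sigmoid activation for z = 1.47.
0.8131

sigmoid(1.47) = 1/(1 + e^(-1.47)) = 1/(1 + 0.2299) = 0.8131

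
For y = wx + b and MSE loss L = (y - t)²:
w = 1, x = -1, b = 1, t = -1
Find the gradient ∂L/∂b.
∂L/∂b = 2

y = wx + b = (1)(-1) + 1 = 0
∂L/∂y = 2(y - t) = 2(0 - -1) = 2
∂y/∂b = 1
∂L/∂b = ∂L/∂y · ∂y/∂b = 2 × 1 = 2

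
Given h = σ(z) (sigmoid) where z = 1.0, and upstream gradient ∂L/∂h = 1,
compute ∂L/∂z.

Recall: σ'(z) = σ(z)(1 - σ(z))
∂L/∂z = 0.1966

σ(1.0) = 0.7311
σ'(1.0) = σ(1.0)(1 - σ(1.0)) = 0.7311 × 0.2689 = 0.1966
∂L/∂z = ∂L/∂h · σ'(z) = 1 × 0.1966 = 0.1966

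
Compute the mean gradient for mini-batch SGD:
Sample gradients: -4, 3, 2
Average gradient = 0.3333

Average = (1/3)(-4 + 3 + 2) = 1/3 = 0.3333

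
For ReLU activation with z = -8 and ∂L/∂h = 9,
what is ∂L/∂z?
∂L/∂z = 0

h = ReLU(-8) = 0
Since z < 0: ∂h/∂z = 0
∂L/∂z = ∂L/∂h · ∂h/∂z = 9 × 0 = 0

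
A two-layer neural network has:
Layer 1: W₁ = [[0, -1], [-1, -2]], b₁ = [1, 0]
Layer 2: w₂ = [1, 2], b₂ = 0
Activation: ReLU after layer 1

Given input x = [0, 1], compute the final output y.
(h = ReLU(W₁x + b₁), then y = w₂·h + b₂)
y = 0

Layer 1 pre-activation: z₁ = [0, -2]
After ReLU: h = [0, 0]
Layer 2 output: y = 1×0 + 2×0 + 0 = 0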